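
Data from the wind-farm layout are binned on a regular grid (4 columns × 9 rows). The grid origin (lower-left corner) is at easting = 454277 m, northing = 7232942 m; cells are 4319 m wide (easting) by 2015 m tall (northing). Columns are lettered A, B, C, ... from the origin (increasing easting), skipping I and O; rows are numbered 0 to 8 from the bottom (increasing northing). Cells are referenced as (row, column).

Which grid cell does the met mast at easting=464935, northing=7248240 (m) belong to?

(7, C)

Column index: ⌊(464935 − 454277) / 4319⌋ = ⌊2.468⌋ = 2 → column C
Row offset from origin: ⌊(7248240 − 7232942) / 2015⌋ = ⌊7.592⌋ = 7 → row 7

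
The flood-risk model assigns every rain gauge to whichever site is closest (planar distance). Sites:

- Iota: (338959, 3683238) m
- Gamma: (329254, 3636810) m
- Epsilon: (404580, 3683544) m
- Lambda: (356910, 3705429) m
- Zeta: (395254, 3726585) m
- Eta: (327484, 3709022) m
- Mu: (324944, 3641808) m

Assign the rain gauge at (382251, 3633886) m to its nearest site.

Squared distances to each site:
Iota: 4309817168.000; Gamma: 2817231785.000; Epsilon: 2964501205.000; Lambda: 5760567130.000; Zeta: 8762182610.000; Eta: 8644842785.000; Mu: 3346850333.000.
Minimum at Gamma.

Gamma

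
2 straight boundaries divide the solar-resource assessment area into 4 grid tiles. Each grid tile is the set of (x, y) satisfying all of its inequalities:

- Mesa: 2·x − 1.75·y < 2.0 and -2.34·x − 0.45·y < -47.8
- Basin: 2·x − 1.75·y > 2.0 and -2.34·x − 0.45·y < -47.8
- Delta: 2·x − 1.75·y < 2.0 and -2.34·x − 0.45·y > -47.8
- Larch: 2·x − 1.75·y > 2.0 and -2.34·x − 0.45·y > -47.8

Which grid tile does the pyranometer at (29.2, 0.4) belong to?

Basin

2·29.2 − 1.75·0.4 = 57.700, which is > 2.0
-2.34·29.2 − 0.45·0.4 = -68.508, which is < -47.8
This sign pattern matches Basin.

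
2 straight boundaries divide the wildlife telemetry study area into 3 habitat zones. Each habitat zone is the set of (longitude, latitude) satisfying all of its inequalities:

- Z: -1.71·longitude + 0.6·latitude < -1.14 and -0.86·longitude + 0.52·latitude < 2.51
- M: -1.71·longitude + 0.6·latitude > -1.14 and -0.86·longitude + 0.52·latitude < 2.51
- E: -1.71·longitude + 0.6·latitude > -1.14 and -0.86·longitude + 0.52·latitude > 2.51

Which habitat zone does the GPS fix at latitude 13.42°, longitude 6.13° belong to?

Z

-1.71·6.13 + 0.6·13.42 = -2.430, which is < -1.14
-0.86·6.13 + 0.52·13.42 = 1.707, which is < 2.51
This sign pattern matches Z.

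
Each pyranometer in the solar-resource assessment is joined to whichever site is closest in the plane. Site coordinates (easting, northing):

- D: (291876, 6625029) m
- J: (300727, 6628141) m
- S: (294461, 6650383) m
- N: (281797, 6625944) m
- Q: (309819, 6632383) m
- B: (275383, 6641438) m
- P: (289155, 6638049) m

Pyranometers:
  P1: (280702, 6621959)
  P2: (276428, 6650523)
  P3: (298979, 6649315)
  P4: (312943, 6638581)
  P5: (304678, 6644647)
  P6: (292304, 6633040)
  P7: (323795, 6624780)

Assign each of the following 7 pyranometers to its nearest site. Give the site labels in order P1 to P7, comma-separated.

P1 → N (d²=17079250.00)
P2 → B (d²=83629250.00)
P3 → S (d²=21552948.00)
P4 → Q (d²=48174580.00)
P5 → S (d²=137288785.00)
P6 → P (d²=35006282.00)
P7 → Q (d²=253134185.00)

N, B, S, Q, S, P, Q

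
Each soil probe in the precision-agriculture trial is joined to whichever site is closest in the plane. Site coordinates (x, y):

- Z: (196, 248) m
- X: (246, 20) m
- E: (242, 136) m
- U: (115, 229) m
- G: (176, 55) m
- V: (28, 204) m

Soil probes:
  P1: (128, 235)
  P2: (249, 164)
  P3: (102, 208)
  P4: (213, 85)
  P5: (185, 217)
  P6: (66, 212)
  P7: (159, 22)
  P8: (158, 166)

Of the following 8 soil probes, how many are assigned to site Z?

P1 → U
P2 → E
P3 → U
P4 → G
P5 → Z
P6 → V
P7 → G
P8 → U
1 of the 8 goes to Z.

1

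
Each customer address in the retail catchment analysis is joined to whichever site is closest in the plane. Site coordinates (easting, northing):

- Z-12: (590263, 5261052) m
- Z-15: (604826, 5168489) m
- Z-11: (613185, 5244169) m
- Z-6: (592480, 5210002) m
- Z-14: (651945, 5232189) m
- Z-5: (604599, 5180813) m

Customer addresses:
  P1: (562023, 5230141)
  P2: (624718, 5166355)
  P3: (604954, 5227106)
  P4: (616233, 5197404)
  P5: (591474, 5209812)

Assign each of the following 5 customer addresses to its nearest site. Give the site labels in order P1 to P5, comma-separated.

P1 → Z-6 (d²=1333208170.00)
P2 → Z-15 (d²=400245620.00)
P3 → Z-11 (d²=358895330.00)
P4 → Z-5 (d²=410611237.00)
P5 → Z-6 (d²=1048136.00)

Z-6, Z-15, Z-11, Z-5, Z-6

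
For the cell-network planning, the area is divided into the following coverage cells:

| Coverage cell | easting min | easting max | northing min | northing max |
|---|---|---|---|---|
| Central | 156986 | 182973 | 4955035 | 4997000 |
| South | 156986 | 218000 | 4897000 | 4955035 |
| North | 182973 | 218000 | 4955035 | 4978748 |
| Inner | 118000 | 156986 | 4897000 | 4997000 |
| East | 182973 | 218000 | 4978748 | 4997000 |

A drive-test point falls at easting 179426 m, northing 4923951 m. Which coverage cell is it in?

The point has easting = 179426 and northing = 4923951.
Only South satisfies 156986 ≤ easting ≤ 218000 and 4897000 ≤ northing ≤ 4955035.

South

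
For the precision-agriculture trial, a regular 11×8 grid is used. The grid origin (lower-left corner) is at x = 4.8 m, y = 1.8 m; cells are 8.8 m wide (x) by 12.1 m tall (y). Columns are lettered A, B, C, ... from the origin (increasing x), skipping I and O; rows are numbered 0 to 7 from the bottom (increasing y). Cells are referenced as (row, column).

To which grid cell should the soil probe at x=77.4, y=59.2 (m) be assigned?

(4, J)

Column index: ⌊(77.4 − 4.8) / 8.8⌋ = ⌊8.250⌋ = 8 → column J
Row offset from origin: ⌊(59.2 − 1.8) / 12.1⌋ = ⌊4.744⌋ = 4 → row 4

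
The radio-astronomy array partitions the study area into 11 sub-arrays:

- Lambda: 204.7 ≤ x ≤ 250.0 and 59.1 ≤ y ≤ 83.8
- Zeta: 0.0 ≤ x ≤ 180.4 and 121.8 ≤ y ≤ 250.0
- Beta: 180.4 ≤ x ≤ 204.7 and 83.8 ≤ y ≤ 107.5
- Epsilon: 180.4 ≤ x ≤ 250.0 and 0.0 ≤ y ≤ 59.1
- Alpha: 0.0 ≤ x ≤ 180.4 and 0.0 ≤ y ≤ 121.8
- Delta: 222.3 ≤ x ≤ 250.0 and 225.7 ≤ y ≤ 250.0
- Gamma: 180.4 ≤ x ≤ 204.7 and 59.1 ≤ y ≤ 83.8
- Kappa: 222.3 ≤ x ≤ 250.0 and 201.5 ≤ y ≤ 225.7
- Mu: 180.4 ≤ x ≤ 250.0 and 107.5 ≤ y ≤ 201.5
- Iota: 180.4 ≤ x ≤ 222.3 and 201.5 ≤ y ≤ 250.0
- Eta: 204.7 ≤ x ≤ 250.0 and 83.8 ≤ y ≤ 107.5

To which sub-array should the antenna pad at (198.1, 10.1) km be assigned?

Epsilon

The point has x = 198.1 and y = 10.1.
Only Epsilon satisfies 180.4 ≤ x ≤ 250.0 and 0.0 ≤ y ≤ 59.1.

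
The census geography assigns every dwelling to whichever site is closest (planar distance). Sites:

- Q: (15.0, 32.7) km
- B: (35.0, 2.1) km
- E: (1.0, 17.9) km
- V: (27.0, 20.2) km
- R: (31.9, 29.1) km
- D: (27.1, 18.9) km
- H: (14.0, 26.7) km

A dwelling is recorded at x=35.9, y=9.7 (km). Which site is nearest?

B

Squared distances to each site:
Q: 965.810; B: 58.570; E: 1285.250; V: 189.460; R: 392.360; D: 162.080; H: 768.610.
Minimum at B.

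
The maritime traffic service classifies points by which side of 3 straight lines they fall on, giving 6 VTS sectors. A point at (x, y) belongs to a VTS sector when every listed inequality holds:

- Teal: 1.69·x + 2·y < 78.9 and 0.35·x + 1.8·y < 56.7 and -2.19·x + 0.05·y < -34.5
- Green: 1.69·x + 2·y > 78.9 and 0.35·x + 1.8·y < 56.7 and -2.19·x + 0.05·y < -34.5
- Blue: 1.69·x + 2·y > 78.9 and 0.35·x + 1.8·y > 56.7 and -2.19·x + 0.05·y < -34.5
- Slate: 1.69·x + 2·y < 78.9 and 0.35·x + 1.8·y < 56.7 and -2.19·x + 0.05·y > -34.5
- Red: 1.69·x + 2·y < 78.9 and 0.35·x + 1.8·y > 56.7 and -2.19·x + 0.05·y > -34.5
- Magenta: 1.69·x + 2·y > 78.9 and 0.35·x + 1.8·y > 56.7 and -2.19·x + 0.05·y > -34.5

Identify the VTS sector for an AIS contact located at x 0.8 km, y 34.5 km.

Red

1.69·0.8 + 2·34.5 = 70.352, which is < 78.9
0.35·0.8 + 1.8·34.5 = 62.380, which is > 56.7
-2.19·0.8 + 0.05·34.5 = -0.027, which is > -34.5
This sign pattern matches Red.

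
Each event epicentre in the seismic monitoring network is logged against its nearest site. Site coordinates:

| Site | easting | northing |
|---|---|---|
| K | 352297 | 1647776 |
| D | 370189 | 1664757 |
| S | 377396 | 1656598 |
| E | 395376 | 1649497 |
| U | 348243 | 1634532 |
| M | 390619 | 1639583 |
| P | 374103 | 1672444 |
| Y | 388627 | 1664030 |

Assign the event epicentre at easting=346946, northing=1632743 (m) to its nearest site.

U

Squared distances to each site:
K: 254624290.000; D: 1565133245.000; S: 1496263525.000; E: 2626161416.000; U: 4882730.000; M: 1954116529.000; P: 2313672050.000; Y: 2716182130.000.
Minimum at U.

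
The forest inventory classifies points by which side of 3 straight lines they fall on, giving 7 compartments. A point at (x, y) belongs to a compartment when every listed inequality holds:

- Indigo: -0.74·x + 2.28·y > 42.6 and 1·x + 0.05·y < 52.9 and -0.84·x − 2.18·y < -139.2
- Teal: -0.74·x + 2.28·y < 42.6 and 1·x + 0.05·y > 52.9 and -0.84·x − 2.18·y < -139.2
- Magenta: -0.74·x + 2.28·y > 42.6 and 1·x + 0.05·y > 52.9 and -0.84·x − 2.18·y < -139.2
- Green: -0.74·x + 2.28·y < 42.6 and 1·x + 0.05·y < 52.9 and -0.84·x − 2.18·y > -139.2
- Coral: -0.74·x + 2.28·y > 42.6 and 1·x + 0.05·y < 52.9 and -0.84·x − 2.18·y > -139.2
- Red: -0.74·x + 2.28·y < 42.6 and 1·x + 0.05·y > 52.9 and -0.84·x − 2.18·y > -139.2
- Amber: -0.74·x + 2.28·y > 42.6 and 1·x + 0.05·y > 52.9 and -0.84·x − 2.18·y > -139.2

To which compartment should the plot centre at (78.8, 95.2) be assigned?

Magenta

-0.74·78.8 + 2.28·95.2 = 158.744, which is > 42.6
1·78.8 + 0.05·95.2 = 83.560, which is > 52.9
-0.84·78.8 − 2.18·95.2 = -273.728, which is < -139.2
This sign pattern matches Magenta.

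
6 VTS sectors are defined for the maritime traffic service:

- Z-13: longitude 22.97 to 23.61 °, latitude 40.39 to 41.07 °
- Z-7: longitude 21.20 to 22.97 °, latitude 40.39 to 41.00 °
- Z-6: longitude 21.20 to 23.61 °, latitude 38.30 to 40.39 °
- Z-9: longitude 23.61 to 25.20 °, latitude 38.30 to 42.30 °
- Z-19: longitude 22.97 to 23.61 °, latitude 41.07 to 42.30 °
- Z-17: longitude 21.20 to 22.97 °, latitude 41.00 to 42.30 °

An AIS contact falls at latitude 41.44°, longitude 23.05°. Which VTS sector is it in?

The point has longitude = 23.05 and latitude = 41.44.
Only Z-19 satisfies 22.97 ≤ longitude ≤ 23.61 and 41.07 ≤ latitude ≤ 42.30.

Z-19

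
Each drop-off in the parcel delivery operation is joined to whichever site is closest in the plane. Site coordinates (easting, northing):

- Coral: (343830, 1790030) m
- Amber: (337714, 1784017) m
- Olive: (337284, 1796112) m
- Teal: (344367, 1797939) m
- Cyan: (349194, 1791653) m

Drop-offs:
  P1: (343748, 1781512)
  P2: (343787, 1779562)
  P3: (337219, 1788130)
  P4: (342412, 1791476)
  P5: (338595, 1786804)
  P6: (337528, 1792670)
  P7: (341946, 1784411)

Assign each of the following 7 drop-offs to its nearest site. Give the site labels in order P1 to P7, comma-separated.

Amber, Amber, Amber, Coral, Amber, Olive, Amber

P1 → Amber (d²=42684181.00)
P2 → Amber (d²=56728354.00)
P3 → Amber (d²=17161794.00)
P4 → Coral (d²=4101640.00)
P5 → Amber (d²=8543530.00)
P6 → Olive (d²=11906900.00)
P7 → Amber (d²=18065060.00)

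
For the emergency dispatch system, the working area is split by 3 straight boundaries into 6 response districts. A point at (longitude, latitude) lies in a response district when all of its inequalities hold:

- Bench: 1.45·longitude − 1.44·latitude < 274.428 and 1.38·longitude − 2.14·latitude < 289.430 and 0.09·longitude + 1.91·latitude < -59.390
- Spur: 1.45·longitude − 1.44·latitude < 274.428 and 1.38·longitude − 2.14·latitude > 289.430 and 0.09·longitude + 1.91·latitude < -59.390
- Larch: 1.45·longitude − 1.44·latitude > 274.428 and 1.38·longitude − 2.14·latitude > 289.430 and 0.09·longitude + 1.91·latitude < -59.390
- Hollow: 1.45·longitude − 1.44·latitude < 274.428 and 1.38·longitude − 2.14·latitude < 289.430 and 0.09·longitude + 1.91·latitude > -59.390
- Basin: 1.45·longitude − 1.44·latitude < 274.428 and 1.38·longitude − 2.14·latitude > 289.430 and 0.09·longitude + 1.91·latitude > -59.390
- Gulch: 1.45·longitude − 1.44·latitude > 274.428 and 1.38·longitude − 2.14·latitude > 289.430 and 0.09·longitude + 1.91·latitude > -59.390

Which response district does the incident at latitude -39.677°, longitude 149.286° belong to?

1.45·149.286 − 1.44·-39.677 = 273.600, which is < 274.428
1.38·149.286 − 2.14·-39.677 = 290.923, which is > 289.430
0.09·149.286 + 1.91·-39.677 = -62.347, which is < -59.390
This sign pattern matches Spur.

Spur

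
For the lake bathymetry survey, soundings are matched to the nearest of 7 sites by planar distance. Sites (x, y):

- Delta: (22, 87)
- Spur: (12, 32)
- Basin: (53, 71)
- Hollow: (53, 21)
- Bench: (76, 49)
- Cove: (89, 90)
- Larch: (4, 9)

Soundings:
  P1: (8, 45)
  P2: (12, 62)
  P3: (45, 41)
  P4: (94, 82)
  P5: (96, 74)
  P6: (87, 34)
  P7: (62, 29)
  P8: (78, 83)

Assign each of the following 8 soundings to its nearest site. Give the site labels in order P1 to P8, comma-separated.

P1 → Spur (d²=185.00)
P2 → Delta (d²=725.00)
P3 → Hollow (d²=464.00)
P4 → Cove (d²=89.00)
P5 → Cove (d²=305.00)
P6 → Bench (d²=346.00)
P7 → Hollow (d²=145.00)
P8 → Cove (d²=170.00)

Spur, Delta, Hollow, Cove, Cove, Bench, Hollow, Cove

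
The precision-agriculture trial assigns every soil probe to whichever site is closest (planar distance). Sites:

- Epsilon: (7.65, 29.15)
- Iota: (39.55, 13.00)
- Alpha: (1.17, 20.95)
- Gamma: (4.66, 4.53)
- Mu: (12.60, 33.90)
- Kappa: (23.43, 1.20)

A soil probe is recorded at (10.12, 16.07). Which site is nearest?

Squared distances to each site:
Epsilon: 177.187; Iota: 875.550; Alpha: 103.917; Gamma: 162.983; Mu: 324.059; Kappa: 398.273.
Minimum at Alpha.

Alpha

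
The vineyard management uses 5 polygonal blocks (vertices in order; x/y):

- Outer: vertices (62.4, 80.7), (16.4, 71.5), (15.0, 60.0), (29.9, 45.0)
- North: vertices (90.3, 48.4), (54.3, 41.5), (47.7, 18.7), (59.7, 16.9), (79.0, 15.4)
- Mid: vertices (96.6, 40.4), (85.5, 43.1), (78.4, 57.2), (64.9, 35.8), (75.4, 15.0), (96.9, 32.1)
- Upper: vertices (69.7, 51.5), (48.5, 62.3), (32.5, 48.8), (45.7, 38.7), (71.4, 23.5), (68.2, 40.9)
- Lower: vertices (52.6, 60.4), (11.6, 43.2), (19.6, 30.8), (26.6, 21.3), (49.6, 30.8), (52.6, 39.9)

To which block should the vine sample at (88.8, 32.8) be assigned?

Cast a ray rightward from (88.8, 32.8). For each polygon, the edges (by vertex number in listed order) whose endpoints lie on opposite sides of y = 32.8, where each meets that height, and whether that is right or left of the point:
Outer: no edge straddles that height → 0 crossings.
North: 2–3 at x≈51.78 (left), 5–1 at x≈84.96 (left) → 0 crossings.
Mid: 4–5 at x≈66.41 (left), 6–1 at x≈96.87 (right) → 1 crossing.
Upper: 4–5 at x≈55.68 (left), 5–6 at x≈69.69 (left) → 0 crossings.
Lower: 2–3 at x≈18.31 (left), 5–6 at x≈50.26 (left) → 0 crossings.
Only Mid has an odd count, so the point is inside Mid.

Mid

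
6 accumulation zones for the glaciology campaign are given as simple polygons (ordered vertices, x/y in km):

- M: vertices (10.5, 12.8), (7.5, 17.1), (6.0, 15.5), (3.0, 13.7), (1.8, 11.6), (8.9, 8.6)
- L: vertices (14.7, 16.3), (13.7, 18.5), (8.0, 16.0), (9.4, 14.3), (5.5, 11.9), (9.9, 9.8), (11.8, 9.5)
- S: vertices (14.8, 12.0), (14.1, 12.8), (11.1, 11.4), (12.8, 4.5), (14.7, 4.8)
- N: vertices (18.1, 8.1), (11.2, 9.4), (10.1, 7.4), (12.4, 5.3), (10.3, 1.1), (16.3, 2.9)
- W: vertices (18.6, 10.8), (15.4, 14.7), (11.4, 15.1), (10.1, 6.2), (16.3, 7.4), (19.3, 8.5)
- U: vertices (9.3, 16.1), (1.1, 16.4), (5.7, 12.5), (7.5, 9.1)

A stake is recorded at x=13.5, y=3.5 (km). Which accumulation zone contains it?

N

Cast a ray rightward from (13.5, 3.5). For each polygon, the edges (by vertex number in listed order) whose endpoints lie on opposite sides of y = 3.5, where each meets that height, and whether that is right or left of the point:
M: no edge straddles that height → 0 crossings.
L: no edge straddles that height → 0 crossings.
S: no edge straddles that height → 0 crossings.
N: 4–5 at x≈11.50 (left), 6–1 at x≈16.51 (right) → 1 crossing.
W: no edge straddles that height → 0 crossings.
U: no edge straddles that height → 0 crossings.
Only N has an odd count, so the point is inside N.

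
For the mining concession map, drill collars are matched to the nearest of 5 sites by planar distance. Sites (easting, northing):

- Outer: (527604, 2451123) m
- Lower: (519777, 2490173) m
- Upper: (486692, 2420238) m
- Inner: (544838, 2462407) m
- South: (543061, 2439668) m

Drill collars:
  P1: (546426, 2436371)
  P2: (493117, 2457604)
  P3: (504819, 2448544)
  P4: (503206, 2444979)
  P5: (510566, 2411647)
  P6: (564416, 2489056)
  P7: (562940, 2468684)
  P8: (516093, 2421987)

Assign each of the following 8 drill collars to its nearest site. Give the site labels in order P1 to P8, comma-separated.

P1 → South (d²=22193434.00)
P2 → Outer (d²=1231356530.00)
P3 → Outer (d²=525807466.00)
P4 → Outer (d²=633011140.00)
P5 → Upper (d²=643773157.00)
P6 → Inner (d²=1093467285.00)
P7 → Inner (d²=367083133.00)
P8 → Upper (d²=867477802.00)

South, Outer, Outer, Outer, Upper, Inner, Inner, Upper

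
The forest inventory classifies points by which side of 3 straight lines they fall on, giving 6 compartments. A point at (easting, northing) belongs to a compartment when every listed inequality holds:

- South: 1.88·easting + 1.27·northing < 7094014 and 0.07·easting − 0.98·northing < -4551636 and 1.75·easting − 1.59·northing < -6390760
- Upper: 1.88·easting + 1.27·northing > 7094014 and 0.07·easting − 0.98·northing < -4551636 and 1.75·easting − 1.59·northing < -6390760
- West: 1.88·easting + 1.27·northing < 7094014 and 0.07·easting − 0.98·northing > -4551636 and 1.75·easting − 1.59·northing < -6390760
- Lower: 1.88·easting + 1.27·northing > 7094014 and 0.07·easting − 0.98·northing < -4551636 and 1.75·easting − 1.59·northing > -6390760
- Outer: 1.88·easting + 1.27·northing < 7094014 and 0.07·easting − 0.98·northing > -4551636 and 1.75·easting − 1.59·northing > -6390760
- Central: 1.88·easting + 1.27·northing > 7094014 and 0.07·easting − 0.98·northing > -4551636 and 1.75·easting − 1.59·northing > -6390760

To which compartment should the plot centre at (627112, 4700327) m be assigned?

Lower

1.88·627112 + 1.27·4700327 = 7148385.850, which is > 7094014
0.07·627112 − 0.98·4700327 = -4562422.620, which is < -4551636
1.75·627112 − 1.59·4700327 = -6376073.930, which is > -6390760
This sign pattern matches Lower.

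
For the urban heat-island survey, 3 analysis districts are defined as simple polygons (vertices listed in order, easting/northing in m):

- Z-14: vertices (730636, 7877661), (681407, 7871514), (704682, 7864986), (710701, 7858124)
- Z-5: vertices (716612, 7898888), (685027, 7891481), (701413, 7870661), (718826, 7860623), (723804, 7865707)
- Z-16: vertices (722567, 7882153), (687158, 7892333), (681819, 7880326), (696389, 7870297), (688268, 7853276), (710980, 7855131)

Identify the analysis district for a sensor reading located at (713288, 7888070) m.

Cast a ray rightward from (713288, 7888070). For each polygon, the edges (by vertex number in listed order) whose endpoints lie on opposite sides of northing = 7888070, where each meets that height, and whether that is right or left of the point:
Z-14: no edge straddles that height → 0 crossings.
Z-5: 2–3 at easting≈687711.6 (left), 5–1 at easting≈718956.8 (right) → 1 crossing.
Z-16: 1–2 at easting≈701986.0 (left), 2–3 at easting≈685262.4 (left) → 0 crossings.
Only Z-5 has an odd count, so the point is inside Z-5.

Z-5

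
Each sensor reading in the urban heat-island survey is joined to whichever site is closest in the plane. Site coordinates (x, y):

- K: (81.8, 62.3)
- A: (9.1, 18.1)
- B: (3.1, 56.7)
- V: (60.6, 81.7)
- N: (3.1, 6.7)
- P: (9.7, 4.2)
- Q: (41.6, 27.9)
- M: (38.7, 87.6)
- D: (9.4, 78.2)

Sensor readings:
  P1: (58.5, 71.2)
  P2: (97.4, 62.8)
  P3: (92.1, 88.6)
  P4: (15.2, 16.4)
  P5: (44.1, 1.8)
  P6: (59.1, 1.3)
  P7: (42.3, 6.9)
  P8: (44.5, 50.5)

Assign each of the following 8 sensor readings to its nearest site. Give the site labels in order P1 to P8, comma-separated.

V, K, K, A, Q, Q, Q, Q

P1 → V (d²=114.66)
P2 → K (d²=243.61)
P3 → K (d²=797.78)
P4 → A (d²=40.10)
P5 → Q (d²=687.46)
P6 → Q (d²=1013.81)
P7 → Q (d²=441.49)
P8 → Q (d²=519.17)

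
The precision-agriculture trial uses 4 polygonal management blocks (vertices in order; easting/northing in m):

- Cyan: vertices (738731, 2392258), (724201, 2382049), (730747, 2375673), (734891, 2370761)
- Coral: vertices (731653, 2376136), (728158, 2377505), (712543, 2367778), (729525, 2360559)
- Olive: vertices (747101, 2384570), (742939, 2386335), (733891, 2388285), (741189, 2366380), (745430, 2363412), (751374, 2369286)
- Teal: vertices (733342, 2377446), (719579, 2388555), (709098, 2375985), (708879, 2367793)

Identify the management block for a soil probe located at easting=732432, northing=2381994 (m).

Cyan

Cast a ray rightward from (732432, 2381994). For each polygon, the edges (by vertex number in listed order) whose endpoints lie on opposite sides of northing = 2381994, where each meets that height, and whether that is right or left of the point:
Cyan: 2–3 at easting≈724257.5 (left), 4–1 at easting≈736897.5 (right) → 1 crossing.
Coral: no edge straddles that height → 0 crossings.
Olive: 3–4 at easting≈735986.9 (right), 6–1 at easting≈747821.2 (right) → 2 crossings.
Teal: 1–2 at easting≈727707.5 (left), 2–3 at easting≈714108.4 (left) → 0 crossings.
Only Cyan has an odd count, so the point is inside Cyan.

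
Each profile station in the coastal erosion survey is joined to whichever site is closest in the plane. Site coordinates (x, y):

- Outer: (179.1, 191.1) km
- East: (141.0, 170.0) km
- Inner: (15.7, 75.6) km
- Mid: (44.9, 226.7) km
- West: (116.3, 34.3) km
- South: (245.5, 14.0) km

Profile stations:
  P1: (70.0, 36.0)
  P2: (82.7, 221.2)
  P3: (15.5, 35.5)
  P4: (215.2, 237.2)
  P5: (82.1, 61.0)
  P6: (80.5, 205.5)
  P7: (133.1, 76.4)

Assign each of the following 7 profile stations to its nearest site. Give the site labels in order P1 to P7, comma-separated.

P1 → West (d²=2146.58)
P2 → Mid (d²=1459.09)
P3 → Inner (d²=1608.05)
P4 → Outer (d²=3428.42)
P5 → West (d²=1882.53)
P6 → Mid (d²=1716.80)
P7 → West (d²=2054.65)

West, Mid, Inner, Outer, West, Mid, West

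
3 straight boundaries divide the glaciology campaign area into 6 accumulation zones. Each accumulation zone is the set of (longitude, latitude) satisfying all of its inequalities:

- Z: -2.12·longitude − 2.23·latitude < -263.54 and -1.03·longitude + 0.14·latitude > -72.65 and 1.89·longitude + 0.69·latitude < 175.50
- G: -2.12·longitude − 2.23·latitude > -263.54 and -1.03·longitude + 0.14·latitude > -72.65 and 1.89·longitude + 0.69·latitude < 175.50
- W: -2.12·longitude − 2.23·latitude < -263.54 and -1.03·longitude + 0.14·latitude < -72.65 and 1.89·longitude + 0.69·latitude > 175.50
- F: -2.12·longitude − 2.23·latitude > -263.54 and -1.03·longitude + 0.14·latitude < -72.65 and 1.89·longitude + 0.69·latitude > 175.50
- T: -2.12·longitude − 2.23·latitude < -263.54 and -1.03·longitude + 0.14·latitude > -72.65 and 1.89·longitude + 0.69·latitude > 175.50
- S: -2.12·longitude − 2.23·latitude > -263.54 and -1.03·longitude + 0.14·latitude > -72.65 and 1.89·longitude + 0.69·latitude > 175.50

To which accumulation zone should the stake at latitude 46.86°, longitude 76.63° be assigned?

-2.12·76.63 − 2.23·46.86 = -266.953, which is < -263.54
-1.03·76.63 + 0.14·46.86 = -72.368, which is > -72.65
1.89·76.63 + 0.69·46.86 = 177.164, which is > 175.50
This sign pattern matches T.

T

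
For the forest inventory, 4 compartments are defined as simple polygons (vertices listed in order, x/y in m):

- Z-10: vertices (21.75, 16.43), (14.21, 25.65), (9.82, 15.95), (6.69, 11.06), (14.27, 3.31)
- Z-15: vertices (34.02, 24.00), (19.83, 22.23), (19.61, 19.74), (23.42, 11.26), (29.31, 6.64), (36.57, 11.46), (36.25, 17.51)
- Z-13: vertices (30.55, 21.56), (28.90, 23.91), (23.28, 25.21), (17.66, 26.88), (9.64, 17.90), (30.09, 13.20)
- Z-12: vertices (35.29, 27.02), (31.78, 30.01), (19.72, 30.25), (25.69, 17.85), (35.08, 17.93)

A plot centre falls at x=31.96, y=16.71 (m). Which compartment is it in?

Cast a ray rightward from (31.96, 16.71). For each polygon, the edges (by vertex number in listed order) whose endpoints lie on opposite sides of y = 16.71, where each meets that height, and whether that is right or left of the point:
Z-10: 1–2 at x≈21.521 (left), 2–3 at x≈10.164 (left) → 0 crossings.
Z-15: 3–4 at x≈20.971 (left), 6–7 at x≈36.292 (right) → 1 crossing.
Z-13: 5–6 at x≈14.818 (left), 6–1 at x≈30.283 (left) → 0 crossings.
Z-12: no edge straddles that height → 0 crossings.
Only Z-15 has an odd count, so the point is inside Z-15.

Z-15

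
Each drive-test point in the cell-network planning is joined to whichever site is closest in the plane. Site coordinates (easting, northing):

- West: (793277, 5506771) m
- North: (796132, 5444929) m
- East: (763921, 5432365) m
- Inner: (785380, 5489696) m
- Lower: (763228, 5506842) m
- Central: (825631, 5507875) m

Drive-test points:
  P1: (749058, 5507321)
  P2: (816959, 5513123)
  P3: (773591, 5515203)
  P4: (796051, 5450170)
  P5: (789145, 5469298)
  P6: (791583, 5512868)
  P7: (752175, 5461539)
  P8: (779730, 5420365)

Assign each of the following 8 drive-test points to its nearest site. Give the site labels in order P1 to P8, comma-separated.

P1 → Lower (d²=201018341.00)
P2 → Central (d²=102745088.00)
P3 → Lower (d²=177298090.00)
P4 → North (d²=27474642.00)
P5 → Inner (d²=430253629.00)
P6 → West (d²=40043045.00)
P7 → East (d²=989090792.00)
P8 → East (d²=393924481.00)

Lower, Central, Lower, North, Inner, West, East, East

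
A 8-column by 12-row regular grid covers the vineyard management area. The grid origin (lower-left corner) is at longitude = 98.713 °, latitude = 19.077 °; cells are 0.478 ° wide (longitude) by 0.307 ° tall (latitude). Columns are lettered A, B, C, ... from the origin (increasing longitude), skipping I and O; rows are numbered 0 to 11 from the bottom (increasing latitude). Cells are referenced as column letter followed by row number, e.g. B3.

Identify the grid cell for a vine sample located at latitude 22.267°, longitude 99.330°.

B10

Column index: ⌊(99.330 − 98.713) / 0.478⌋ = ⌊1.291⌋ = 1 → column B
Row offset from origin: ⌊(22.267 − 19.077) / 0.307⌋ = ⌊10.391⌋ = 10 → row 10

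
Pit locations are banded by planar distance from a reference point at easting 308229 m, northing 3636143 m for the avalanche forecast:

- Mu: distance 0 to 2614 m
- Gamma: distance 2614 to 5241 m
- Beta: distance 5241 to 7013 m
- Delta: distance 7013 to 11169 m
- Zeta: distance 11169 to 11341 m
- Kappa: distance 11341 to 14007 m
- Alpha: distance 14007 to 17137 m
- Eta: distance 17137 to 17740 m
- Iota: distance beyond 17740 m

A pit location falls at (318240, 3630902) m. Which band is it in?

Zeta

Distance = √((318240−308229)² + (3630902−3636143)²) = √(100220121.000 + 27468081.000) = 11299.920 m.
11169 ≤ 11299.920 < 11341 → Zeta.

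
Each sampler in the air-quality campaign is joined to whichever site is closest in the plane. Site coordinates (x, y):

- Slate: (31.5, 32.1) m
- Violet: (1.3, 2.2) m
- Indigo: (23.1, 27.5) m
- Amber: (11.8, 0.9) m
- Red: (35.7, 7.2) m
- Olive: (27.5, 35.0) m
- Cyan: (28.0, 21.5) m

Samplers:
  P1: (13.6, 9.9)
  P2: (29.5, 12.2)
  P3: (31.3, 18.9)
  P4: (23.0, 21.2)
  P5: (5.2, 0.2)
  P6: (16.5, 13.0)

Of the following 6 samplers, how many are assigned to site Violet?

1

P1 → Amber
P2 → Red
P3 → Cyan
P4 → Cyan
P5 → Violet
P6 → Amber
1 of the 6 goes to Violet.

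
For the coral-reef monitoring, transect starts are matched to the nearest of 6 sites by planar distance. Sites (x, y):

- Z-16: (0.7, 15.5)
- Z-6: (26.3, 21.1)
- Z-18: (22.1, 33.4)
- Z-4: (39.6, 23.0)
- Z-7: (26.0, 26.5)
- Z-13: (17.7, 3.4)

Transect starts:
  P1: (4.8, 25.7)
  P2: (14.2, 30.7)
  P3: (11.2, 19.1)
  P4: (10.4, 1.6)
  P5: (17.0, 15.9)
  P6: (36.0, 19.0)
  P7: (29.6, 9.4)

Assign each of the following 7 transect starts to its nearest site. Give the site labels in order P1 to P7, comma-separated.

P1 → Z-16 (d²=120.85)
P2 → Z-18 (d²=69.70)
P3 → Z-16 (d²=123.21)
P4 → Z-13 (d²=56.53)
P5 → Z-6 (d²=113.53)
P6 → Z-4 (d²=28.96)
P7 → Z-6 (d²=147.78)

Z-16, Z-18, Z-16, Z-13, Z-6, Z-4, Z-6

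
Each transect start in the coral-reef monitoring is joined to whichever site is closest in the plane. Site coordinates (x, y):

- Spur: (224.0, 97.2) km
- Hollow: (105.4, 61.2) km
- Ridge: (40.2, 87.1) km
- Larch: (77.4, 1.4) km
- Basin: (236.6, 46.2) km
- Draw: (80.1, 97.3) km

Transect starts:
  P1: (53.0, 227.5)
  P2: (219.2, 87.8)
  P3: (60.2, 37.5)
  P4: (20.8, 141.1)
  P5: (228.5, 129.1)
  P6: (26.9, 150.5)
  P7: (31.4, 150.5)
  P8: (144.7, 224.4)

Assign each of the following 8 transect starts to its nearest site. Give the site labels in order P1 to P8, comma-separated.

Draw, Spur, Larch, Ridge, Spur, Ridge, Ridge, Draw

P1 → Draw (d²=17686.45)
P2 → Spur (d²=111.40)
P3 → Larch (d²=1599.05)
P4 → Ridge (d²=3292.36)
P5 → Spur (d²=1037.86)
P6 → Ridge (d²=4196.45)
P7 → Ridge (d²=4097.00)
P8 → Draw (d²=20327.57)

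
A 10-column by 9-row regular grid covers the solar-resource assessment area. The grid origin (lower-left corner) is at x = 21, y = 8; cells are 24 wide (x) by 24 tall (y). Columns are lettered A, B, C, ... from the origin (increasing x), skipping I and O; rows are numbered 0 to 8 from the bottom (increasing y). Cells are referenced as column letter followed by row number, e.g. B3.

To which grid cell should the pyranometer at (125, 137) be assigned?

Column index: ⌊(125 − 21) / 24⌋ = ⌊4.333⌋ = 4 → column E
Row offset from origin: ⌊(137 − 8) / 24⌋ = ⌊5.375⌋ = 5 → row 5

E5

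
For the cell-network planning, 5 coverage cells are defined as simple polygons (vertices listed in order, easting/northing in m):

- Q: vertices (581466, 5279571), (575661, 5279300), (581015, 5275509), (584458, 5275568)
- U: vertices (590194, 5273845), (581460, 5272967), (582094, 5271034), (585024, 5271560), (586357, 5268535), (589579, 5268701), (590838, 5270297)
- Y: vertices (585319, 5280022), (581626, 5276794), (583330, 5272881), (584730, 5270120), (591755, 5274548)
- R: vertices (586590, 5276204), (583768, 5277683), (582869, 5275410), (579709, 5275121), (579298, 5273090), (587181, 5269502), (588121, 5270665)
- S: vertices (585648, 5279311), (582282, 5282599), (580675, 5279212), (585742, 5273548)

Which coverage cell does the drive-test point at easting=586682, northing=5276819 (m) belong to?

Cast a ray rightward from (586682, 5276819). For each polygon, the edges (by vertex number in listed order) whose endpoints lie on opposite sides of northing = 5276819, where each meets that height, and whether that is right or left of the point:
Q: 2–3 at easting≈579164.9 (left), 4–1 at easting≈583523.0 (left) → 0 crossings.
U: no edge straddles that height → 0 crossings.
Y: 1–2 at easting≈581654.6 (left), 5–1 at easting≈589084.9 (right) → 1 crossing.
R: 1–2 at easting≈585416.6 (left), 2–3 at easting≈583426.3 (left) → 0 crossings.
S: 3–4 at easting≈582815.8 (left), 4–1 at easting≈585688.6 (left) → 0 crossings.
Only Y has an odd count, so the point is inside Y.

Y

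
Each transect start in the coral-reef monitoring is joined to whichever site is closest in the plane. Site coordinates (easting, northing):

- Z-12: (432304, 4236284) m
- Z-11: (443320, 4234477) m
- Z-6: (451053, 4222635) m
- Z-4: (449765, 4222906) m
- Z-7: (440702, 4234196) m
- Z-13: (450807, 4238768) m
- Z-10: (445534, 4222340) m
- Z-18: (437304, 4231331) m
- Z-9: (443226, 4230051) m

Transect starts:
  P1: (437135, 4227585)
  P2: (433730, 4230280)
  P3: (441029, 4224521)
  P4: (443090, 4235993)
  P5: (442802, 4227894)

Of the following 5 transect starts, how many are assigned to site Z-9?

1

P1 → Z-18
P2 → Z-18
P3 → Z-10
P4 → Z-11
P5 → Z-9
1 of the 5 goes to Z-9.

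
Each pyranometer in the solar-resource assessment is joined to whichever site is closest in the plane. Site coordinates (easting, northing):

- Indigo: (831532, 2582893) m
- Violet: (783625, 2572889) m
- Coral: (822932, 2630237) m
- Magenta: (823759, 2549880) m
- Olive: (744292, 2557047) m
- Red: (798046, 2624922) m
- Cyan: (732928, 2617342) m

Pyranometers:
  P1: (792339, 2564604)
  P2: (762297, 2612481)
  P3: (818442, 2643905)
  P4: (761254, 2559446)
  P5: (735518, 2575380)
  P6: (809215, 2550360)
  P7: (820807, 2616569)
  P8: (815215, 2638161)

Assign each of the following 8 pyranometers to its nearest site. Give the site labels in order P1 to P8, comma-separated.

P1 → Violet (d²=144575021.00)
P2 → Cyan (d²=886167482.00)
P3 → Coral (d²=206974324.00)
P4 → Olive (d²=293464645.00)
P5 → Olive (d²=413081965.00)
P6 → Magenta (d²=211758336.00)
P7 → Coral (d²=191329849.00)
P8 → Coral (d²=122341865.00)

Violet, Cyan, Coral, Olive, Olive, Magenta, Coral, Coral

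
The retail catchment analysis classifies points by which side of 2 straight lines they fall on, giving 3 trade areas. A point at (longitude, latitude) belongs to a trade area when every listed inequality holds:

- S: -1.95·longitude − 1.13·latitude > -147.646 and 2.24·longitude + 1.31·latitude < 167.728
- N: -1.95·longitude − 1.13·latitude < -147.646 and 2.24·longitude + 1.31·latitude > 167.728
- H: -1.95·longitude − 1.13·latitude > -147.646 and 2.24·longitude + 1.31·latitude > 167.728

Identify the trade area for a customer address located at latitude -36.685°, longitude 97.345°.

-1.95·97.345 − 1.13·-36.685 = -148.369, which is < -147.646
2.24·97.345 + 1.31·-36.685 = 169.995, which is > 167.728
This sign pattern matches N.

N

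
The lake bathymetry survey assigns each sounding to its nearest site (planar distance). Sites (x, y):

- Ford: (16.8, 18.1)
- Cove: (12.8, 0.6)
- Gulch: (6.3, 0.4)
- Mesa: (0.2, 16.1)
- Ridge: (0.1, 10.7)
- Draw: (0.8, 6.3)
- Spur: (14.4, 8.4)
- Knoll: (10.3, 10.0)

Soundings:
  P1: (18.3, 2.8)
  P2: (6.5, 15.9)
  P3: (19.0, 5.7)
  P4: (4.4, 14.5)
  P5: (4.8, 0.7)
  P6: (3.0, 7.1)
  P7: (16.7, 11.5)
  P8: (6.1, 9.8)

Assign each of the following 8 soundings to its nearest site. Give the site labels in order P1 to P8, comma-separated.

P1 → Cove (d²=35.09)
P2 → Mesa (d²=39.73)
P3 → Spur (d²=28.45)
P4 → Mesa (d²=20.20)
P5 → Gulch (d²=2.34)
P6 → Draw (d²=5.48)
P7 → Spur (d²=14.90)
P8 → Knoll (d²=17.68)

Cove, Mesa, Spur, Mesa, Gulch, Draw, Spur, Knoll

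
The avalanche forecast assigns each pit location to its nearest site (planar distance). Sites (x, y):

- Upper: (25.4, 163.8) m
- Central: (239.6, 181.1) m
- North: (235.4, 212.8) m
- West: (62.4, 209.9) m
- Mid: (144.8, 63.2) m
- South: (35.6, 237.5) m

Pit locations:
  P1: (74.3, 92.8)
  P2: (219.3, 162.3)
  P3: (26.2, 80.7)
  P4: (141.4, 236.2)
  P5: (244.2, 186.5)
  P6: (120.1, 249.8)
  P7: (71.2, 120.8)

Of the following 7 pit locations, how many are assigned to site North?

0

P1 → Mid
P2 → Central
P3 → Upper
P4 → West
P5 → Central
P6 → West
P7 → Upper
0 of the 7 go to North.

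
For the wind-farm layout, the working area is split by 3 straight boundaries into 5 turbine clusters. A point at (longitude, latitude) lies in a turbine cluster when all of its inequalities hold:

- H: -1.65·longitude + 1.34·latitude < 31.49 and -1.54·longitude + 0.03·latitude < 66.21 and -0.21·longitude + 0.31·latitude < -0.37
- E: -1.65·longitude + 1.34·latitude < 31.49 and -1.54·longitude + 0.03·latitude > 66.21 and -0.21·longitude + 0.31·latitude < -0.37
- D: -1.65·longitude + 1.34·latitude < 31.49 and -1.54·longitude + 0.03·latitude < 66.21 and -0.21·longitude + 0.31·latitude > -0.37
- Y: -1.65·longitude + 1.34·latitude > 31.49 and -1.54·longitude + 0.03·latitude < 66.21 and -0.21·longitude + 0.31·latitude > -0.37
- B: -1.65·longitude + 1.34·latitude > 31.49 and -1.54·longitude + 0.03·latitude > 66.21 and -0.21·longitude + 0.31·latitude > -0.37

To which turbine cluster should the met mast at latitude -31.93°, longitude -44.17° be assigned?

E

-1.65·-44.17 + 1.34·-31.93 = 30.094, which is < 31.49
-1.54·-44.17 + 0.03·-31.93 = 67.064, which is > 66.21
-0.21·-44.17 + 0.31·-31.93 = -0.623, which is < -0.37
This sign pattern matches E.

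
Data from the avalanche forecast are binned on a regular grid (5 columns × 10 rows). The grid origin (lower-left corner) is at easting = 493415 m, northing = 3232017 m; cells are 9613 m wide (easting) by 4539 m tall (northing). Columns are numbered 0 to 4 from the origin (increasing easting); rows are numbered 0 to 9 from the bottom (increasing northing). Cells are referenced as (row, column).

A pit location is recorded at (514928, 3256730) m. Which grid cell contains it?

(5, 2)

Column index: ⌊(514928 − 493415) / 9613⌋ = ⌊2.238⌋ = 2
Row offset from origin: ⌊(3256730 − 3232017) / 4539⌋ = ⌊5.445⌋ = 5 → row 5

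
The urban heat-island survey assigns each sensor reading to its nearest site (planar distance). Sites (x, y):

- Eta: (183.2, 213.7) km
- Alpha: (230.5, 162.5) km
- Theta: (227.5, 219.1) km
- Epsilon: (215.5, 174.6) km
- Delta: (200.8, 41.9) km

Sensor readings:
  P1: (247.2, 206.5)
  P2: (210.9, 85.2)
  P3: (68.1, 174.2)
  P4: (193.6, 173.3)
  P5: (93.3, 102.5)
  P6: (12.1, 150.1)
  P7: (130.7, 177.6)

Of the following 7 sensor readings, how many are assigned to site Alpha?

0

P1 → Theta
P2 → Delta
P3 → Eta
P4 → Epsilon
P5 → Delta
P6 → Eta
P7 → Eta
0 of the 7 go to Alpha.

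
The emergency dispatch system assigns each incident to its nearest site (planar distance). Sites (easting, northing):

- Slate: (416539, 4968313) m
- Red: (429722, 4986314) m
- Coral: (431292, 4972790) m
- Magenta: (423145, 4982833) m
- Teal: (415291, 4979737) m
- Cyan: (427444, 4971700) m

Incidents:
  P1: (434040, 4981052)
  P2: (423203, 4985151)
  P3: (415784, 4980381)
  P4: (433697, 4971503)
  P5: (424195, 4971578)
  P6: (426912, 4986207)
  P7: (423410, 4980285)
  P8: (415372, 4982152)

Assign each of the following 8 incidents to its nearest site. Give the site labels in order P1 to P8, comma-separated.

P1 → Red (d²=46333768.00)
P2 → Magenta (d²=5376488.00)
P3 → Teal (d²=657785.00)
P4 → Coral (d²=7440394.00)
P5 → Cyan (d²=10570885.00)
P6 → Red (d²=7907549.00)
P7 → Magenta (d²=6562529.00)
P8 → Teal (d²=5838786.00)

Red, Magenta, Teal, Coral, Cyan, Red, Magenta, Teal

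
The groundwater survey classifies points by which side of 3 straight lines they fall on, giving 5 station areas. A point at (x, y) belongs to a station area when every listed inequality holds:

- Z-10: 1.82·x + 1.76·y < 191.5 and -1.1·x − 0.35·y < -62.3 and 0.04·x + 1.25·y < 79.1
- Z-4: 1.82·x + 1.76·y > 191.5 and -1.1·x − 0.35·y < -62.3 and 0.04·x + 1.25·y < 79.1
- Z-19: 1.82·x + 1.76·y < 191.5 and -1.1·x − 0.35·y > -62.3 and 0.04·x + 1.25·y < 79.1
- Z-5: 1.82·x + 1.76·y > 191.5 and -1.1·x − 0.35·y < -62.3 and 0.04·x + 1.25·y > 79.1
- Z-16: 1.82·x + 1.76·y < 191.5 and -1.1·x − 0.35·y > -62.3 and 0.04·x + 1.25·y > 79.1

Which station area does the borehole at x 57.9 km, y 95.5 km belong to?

1.82·57.9 + 1.76·95.5 = 273.458, which is > 191.5
-1.1·57.9 − 0.35·95.5 = -97.115, which is < -62.3
0.04·57.9 + 1.25·95.5 = 121.691, which is > 79.1
This sign pattern matches Z-5.

Z-5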